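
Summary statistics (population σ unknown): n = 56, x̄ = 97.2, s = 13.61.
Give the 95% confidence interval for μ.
(93.56, 100.84)

t-interval (σ unknown):
df = n - 1 = 55
t* = 2.004 for 95% confidence

Margin of error = t* · s/√n = 2.004 · 13.61/√56 = 3.64

CI: (93.56, 100.84)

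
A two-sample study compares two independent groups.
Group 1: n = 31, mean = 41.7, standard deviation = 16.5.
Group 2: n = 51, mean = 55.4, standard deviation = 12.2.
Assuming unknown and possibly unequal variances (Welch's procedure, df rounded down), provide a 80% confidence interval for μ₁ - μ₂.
(-18.14, -9.26)

Difference: x̄₁ - x̄₂ = -13.70
SE = √(s₁²/n₁ + s₂²/n₂) = √(16.5²/31 + 12.2²/51) = 3.4206
df = 49.94 → 49 (Welch–Satterthwaite, rounded down)
t* = 1.299

CI: -13.70 ± 1.299 · 3.4206 = -13.70 ± 4.44 = (-18.14, -9.26)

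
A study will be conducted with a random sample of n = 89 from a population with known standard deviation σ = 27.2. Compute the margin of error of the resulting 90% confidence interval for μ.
Margin of error = 4.74

Margin of error = z* · σ/√n
= 1.645 · 27.2/√89
= 1.645 · 27.2/9.4340
= 4.74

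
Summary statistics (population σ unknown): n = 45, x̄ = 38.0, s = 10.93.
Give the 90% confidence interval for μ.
(35.26, 40.74)

t-interval (σ unknown):
df = n - 1 = 44
t* = 1.680 for 90% confidence

Margin of error = t* · s/√n = 1.680 · 10.93/√45 = 2.74

CI: (35.26, 40.74)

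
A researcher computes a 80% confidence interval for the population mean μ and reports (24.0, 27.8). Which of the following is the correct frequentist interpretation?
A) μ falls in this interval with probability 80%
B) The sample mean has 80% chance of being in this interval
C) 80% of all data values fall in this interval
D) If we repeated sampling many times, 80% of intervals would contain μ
D

A) Wrong — μ is fixed; the randomness lives in the interval, not in μ.
B) Wrong — x̄ is observed and sits in the interval by construction.
C) Wrong — a CI is about the parameter μ, not individual data values.
D) Correct — this is the frequentist long-run coverage interpretation.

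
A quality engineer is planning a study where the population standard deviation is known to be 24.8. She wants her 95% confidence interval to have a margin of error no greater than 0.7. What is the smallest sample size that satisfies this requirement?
n ≥ 4822

For margin E ≤ 0.7:
n ≥ (z* · σ / E)²
n ≥ (1.960 · 24.8 / 0.7)²
n ≥ 4821.91

Minimum n = 4822 (rounding up)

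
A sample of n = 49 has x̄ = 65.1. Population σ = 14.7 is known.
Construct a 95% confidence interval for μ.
(60.98, 69.22)

z-interval (σ known):
z* = 1.960 for 95% confidence

Margin of error = z* · σ/√n = 1.960 · 14.7/√49 = 4.12

CI: (65.1 - 4.12, 65.1 + 4.12) = (60.98, 69.22)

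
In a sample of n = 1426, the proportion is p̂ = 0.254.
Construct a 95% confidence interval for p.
(0.231, 0.277)

Proportion CI:
SE = √(p̂(1-p̂)/n) = √(0.254 · 0.746 / 1426) = 0.01153

z* = 1.960
Margin = z* · SE = 1.960 · 0.01153 = 0.0226

CI: 0.254 ± 0.0226 = (0.231, 0.277)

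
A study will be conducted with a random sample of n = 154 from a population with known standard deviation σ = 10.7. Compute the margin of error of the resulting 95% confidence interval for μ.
Margin of error = 1.69

Margin of error = z* · σ/√n
= 1.960 · 10.7/√154
= 1.960 · 10.7/12.4097
= 1.69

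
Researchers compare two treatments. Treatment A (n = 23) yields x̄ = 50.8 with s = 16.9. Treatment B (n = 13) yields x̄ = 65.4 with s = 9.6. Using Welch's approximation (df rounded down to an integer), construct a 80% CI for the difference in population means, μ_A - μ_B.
(-20.38, -8.82)

Difference: x̄₁ - x̄₂ = -14.60
SE = √(s₁²/n₁ + s₂²/n₂) = √(16.9²/23 + 9.6²/13) = 4.4167
df = 33.98 → 33 (Welch–Satterthwaite, rounded down)
t* = 1.308

CI: -14.60 ± 1.308 · 4.4167 = -14.60 ± 5.78 = (-20.38, -8.82)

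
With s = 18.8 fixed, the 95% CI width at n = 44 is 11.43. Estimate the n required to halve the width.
n ≈ 176

CI width ∝ 1/√n
To reduce width by factor 2, need √n to grow by 2 → need 2² = 4 times as many samples.

Current: n = 44, width = 11.43
New: n = 176, width ≈ 5.59

Width reduced by factor of 11.43/5.59 = 2.04.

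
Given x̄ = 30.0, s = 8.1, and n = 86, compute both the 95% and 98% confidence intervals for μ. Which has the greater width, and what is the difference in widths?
98% CI is wider by 0.67

df = 85
95% CI: t* = 1.988, (28.26, 31.74), width = 2 · t* · s/√n = 3.47
98% CI: t* = 2.371, (27.93, 32.07), width = 2 · t* · s/√n = 4.14

The 98% CI is wider by 4.14 - 3.47 = 0.67.
Higher confidence requires a wider interval.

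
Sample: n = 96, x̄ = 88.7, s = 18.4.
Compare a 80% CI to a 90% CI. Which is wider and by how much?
90% CI is wider by 1.39

df = 95
80% CI: t* = 1.291, (86.28, 91.12), width = 2 · t* · s/√n = 4.85
90% CI: t* = 1.661, (85.58, 91.82), width = 2 · t* · s/√n = 6.24

The 90% CI is wider by 6.24 - 4.85 = 1.39.
Higher confidence requires a wider interval.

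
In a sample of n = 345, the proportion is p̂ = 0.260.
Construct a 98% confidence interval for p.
(0.205, 0.315)

Proportion CI:
SE = √(p̂(1-p̂)/n) = √(0.260 · 0.740 / 345) = 0.02362

z* = 2.326
Margin = z* · SE = 2.326 · 0.02362 = 0.0549

CI: 0.260 ± 0.0549 = (0.205, 0.315)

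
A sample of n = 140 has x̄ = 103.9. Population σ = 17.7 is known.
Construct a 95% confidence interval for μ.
(100.97, 106.83)

z-interval (σ known):
z* = 1.960 for 95% confidence

Margin of error = z* · σ/√n = 1.960 · 17.7/√140 = 2.93

CI: (103.9 - 2.93, 103.9 + 2.93) = (100.97, 106.83)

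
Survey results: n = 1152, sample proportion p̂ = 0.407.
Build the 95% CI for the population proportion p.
(0.379, 0.435)

Proportion CI:
SE = √(p̂(1-p̂)/n) = √(0.407 · 0.593 / 1152) = 0.01447

z* = 1.960
Margin = z* · SE = 1.960 · 0.01447 = 0.0284

CI: 0.407 ± 0.0284 = (0.379, 0.435)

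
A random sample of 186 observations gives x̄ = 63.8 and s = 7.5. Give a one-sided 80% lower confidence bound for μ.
μ ≥ 63.34

Lower bound (one-sided):
t* = 0.844 (one-sided for 80%)
Lower bound = x̄ - t* · s/√n = 63.8 - 0.844 · 7.5/√186 = 63.34

We are 80% confident that μ ≥ 63.34.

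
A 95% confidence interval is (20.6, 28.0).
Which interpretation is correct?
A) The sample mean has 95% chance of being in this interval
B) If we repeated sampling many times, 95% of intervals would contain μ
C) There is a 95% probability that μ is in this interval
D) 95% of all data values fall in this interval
B

A) Wrong — x̄ is observed and sits in the interval by construction.
B) Correct — this is the frequentist long-run coverage interpretation.
C) Wrong — μ is fixed; the randomness lives in the interval, not in μ.
D) Wrong — a CI is about the parameter μ, not individual data values.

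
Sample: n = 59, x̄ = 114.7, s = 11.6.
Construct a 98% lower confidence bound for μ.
μ ≥ 111.53

Lower bound (one-sided):
t* = 2.101 (one-sided for 98%)
Lower bound = x̄ - t* · s/√n = 114.7 - 2.101 · 11.6/√59 = 111.53

We are 98% confident that μ ≥ 111.53.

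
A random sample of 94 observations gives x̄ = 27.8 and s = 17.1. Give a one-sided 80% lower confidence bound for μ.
μ ≥ 26.31

Lower bound (one-sided):
t* = 0.846 (one-sided for 80%)
Lower bound = x̄ - t* · s/√n = 27.8 - 0.846 · 17.1/√94 = 26.31

We are 80% confident that μ ≥ 26.31.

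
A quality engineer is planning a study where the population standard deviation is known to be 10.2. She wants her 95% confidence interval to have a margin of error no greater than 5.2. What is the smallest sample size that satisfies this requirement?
n ≥ 15

For margin E ≤ 5.2:
n ≥ (z* · σ / E)²
n ≥ (1.960 · 10.2 / 5.2)²
n ≥ 14.78

Minimum n = 15 (rounding up)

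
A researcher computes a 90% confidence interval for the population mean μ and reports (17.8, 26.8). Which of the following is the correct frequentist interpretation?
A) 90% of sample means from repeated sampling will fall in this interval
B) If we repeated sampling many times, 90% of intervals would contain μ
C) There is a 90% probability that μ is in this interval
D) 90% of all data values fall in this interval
B

A) Wrong — coverage applies to intervals containing μ, not to future x̄ values.
B) Correct — this is the frequentist long-run coverage interpretation.
C) Wrong — μ is fixed; the randomness lives in the interval, not in μ.
D) Wrong — a CI is about the parameter μ, not individual data values.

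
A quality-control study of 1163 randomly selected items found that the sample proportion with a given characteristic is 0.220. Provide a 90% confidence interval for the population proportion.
(0.200, 0.240)

Proportion CI:
SE = √(p̂(1-p̂)/n) = √(0.220 · 0.780 / 1163) = 0.01215

z* = 1.645
Margin = z* · SE = 1.645 · 0.01215 = 0.0200

CI: 0.220 ± 0.0200 = (0.200, 0.240)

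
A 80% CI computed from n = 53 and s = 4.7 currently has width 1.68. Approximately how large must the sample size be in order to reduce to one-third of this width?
n ≈ 477

CI width ∝ 1/√n
To reduce width by factor 3, need √n to grow by 3 → need 3² = 9 times as many samples.

Current: n = 53, width = 1.68
New: n = 477, width ≈ 0.55

Width reduced by factor of 1.68/0.55 = 3.05.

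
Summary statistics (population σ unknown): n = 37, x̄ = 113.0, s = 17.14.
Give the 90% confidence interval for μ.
(108.24, 117.76)

t-interval (σ unknown):
df = n - 1 = 36
t* = 1.688 for 90% confidence

Margin of error = t* · s/√n = 1.688 · 17.14/√37 = 4.76

CI: (108.24, 117.76)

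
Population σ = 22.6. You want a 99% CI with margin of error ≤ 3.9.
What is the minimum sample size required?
n ≥ 223

For margin E ≤ 3.9:
n ≥ (z* · σ / E)²
n ≥ (2.576 · 22.6 / 3.9)²
n ≥ 222.83

Minimum n = 223 (rounding up)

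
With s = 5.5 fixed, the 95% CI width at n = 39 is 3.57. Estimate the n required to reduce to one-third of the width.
n ≈ 351

CI width ∝ 1/√n
To reduce width by factor 3, need √n to grow by 3 → need 3² = 9 times as many samples.

Current: n = 39, width = 3.57
New: n = 351, width ≈ 1.15

Width reduced by factor of 3.57/1.15 = 3.10.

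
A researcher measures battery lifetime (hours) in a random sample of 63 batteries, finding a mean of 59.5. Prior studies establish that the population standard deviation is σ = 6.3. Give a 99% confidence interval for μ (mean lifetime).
(57.46, 61.54)

z-interval (σ known):
z* = 2.576 for 99% confidence

Margin of error = z* · σ/√n = 2.576 · 6.3/√63 = 2.04

CI: (59.5 - 2.04, 59.5 + 2.04) = (57.46, 61.54)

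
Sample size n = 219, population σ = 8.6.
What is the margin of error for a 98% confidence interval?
Margin of error = 1.35

Margin of error = z* · σ/√n
= 2.326 · 8.6/√219
= 2.326 · 8.6/14.7986
= 1.35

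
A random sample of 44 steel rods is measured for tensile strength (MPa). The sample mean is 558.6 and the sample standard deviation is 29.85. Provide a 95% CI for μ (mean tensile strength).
(549.52, 567.68)

t-interval (σ unknown):
df = n - 1 = 43
t* = 2.017 for 95% confidence

Margin of error = t* · s/√n = 2.017 · 29.85/√44 = 9.08

CI: (549.52, 567.68)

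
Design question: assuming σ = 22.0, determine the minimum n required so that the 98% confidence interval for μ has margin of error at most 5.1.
n ≥ 101

For margin E ≤ 5.1:
n ≥ (z* · σ / E)²
n ≥ (2.326 · 22.0 / 5.1)²
n ≥ 100.68

Minimum n = 101 (rounding up)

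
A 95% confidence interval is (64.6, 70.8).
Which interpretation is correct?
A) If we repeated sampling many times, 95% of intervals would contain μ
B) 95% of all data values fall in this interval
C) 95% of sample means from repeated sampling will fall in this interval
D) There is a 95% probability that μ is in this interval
A

A) Correct — this is the frequentist long-run coverage interpretation.
B) Wrong — a CI is about the parameter μ, not individual data values.
C) Wrong — coverage applies to intervals containing μ, not to future x̄ values.
D) Wrong — μ is fixed; the randomness lives in the interval, not in μ.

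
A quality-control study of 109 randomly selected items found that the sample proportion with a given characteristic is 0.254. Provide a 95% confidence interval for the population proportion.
(0.172, 0.336)

Proportion CI:
SE = √(p̂(1-p̂)/n) = √(0.254 · 0.746 / 109) = 0.04169

z* = 1.960
Margin = z* · SE = 1.960 · 0.04169 = 0.0817

CI: 0.254 ± 0.0817 = (0.172, 0.336)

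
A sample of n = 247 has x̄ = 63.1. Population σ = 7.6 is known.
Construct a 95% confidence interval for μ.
(62.15, 64.05)

z-interval (σ known):
z* = 1.960 for 95% confidence

Margin of error = z* · σ/√n = 1.960 · 7.6/√247 = 0.95

CI: (63.1 - 0.95, 63.1 + 0.95) = (62.15, 64.05)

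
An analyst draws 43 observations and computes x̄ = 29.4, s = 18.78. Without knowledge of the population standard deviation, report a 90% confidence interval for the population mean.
(24.58, 34.22)

t-interval (σ unknown):
df = n - 1 = 42
t* = 1.682 for 90% confidence

Margin of error = t* · s/√n = 1.682 · 18.78/√43 = 4.82

CI: (24.58, 34.22)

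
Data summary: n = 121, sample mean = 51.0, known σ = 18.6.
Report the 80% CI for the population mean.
(48.83, 53.17)

z-interval (σ known):
z* = 1.282 for 80% confidence

Margin of error = z* · σ/√n = 1.282 · 18.6/√121 = 2.17

CI: (51.0 - 2.17, 51.0 + 2.17) = (48.83, 53.17)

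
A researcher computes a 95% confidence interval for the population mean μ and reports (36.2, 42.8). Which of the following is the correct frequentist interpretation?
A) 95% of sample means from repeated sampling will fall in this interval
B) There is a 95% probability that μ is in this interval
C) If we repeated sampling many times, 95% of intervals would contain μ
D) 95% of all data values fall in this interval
C

A) Wrong — coverage applies to intervals containing μ, not to future x̄ values.
B) Wrong — μ is fixed; the randomness lives in the interval, not in μ.
C) Correct — this is the frequentist long-run coverage interpretation.
D) Wrong — a CI is about the parameter μ, not individual data values.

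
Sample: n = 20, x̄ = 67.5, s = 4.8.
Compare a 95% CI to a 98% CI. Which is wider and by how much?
98% CI is wider by 0.96

df = 19
95% CI: t* = 2.093, (65.25, 69.75), width = 2 · t* · s/√n = 4.49
98% CI: t* = 2.539, (64.77, 70.23), width = 2 · t* · s/√n = 5.45

The 98% CI is wider by 5.45 - 4.49 = 0.96.
Higher confidence requires a wider interval.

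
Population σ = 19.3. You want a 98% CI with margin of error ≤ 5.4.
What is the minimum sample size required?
n ≥ 70

For margin E ≤ 5.4:
n ≥ (z* · σ / E)²
n ≥ (2.326 · 19.3 / 5.4)²
n ≥ 69.11

Minimum n = 70 (rounding up)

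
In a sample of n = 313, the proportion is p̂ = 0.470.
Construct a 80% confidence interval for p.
(0.434, 0.506)

Proportion CI:
SE = √(p̂(1-p̂)/n) = √(0.470 · 0.530 / 313) = 0.02821

z* = 1.282
Margin = z* · SE = 1.282 · 0.02821 = 0.0362

CI: 0.470 ± 0.0362 = (0.434, 0.506)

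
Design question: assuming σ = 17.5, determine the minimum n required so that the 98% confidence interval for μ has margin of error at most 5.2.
n ≥ 62

For margin E ≤ 5.2:
n ≥ (z* · σ / E)²
n ≥ (2.326 · 17.5 / 5.2)²
n ≥ 61.28

Minimum n = 62 (rounding up)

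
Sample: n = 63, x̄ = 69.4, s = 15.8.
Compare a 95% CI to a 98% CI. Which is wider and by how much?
98% CI is wider by 1.55

df = 62
95% CI: t* = 1.999, (65.42, 73.38), width = 2 · t* · s/√n = 7.96
98% CI: t* = 2.388, (64.65, 74.15), width = 2 · t* · s/√n = 9.51

The 98% CI is wider by 9.51 - 7.96 = 1.55.
Higher confidence requires a wider interval.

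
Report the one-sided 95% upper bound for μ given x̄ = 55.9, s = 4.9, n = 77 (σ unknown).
μ ≤ 56.83

Upper bound (one-sided):
t* = 1.665 (one-sided for 95%)
Upper bound = x̄ + t* · s/√n = 55.9 + 1.665 · 4.9/√77 = 56.83

We are 95% confident that μ ≤ 56.83.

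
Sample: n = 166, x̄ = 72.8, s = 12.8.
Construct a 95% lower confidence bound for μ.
μ ≥ 71.16

Lower bound (one-sided):
t* = 1.654 (one-sided for 95%)
Lower bound = x̄ - t* · s/√n = 72.8 - 1.654 · 12.8/√166 = 71.16

We are 95% confident that μ ≥ 71.16.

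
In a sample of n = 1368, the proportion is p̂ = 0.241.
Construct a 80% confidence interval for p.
(0.226, 0.256)

Proportion CI:
SE = √(p̂(1-p̂)/n) = √(0.241 · 0.759 / 1368) = 0.01156

z* = 1.282
Margin = z* · SE = 1.282 · 0.01156 = 0.0148

CI: 0.241 ± 0.0148 = (0.226, 0.256)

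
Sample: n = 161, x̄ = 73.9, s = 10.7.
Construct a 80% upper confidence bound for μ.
μ ≤ 74.61

Upper bound (one-sided):
t* = 0.844 (one-sided for 80%)
Upper bound = x̄ + t* · s/√n = 73.9 + 0.844 · 10.7/√161 = 74.61

We are 80% confident that μ ≤ 74.61.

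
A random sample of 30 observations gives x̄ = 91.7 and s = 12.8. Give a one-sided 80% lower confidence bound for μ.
μ ≥ 89.70

Lower bound (one-sided):
t* = 0.854 (one-sided for 80%)
Lower bound = x̄ - t* · s/√n = 91.7 - 0.854 · 12.8/√30 = 89.70

We are 80% confident that μ ≥ 89.70.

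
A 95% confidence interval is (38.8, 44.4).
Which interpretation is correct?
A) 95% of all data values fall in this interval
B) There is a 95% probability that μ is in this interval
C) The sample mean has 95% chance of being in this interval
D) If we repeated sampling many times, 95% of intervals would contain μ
D

A) Wrong — a CI is about the parameter μ, not individual data values.
B) Wrong — μ is fixed; the randomness lives in the interval, not in μ.
C) Wrong — x̄ is observed and sits in the interval by construction.
D) Correct — this is the frequentist long-run coverage interpretation.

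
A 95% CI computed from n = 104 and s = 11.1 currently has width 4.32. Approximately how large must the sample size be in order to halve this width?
n ≈ 416

CI width ∝ 1/√n
To reduce width by factor 2, need √n to grow by 2 → need 2² = 4 times as many samples.

Current: n = 104, width = 4.32
New: n = 416, width ≈ 2.14

Width reduced by factor of 4.32/2.14 = 2.02.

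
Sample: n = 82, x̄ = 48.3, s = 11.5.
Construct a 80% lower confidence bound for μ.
μ ≥ 47.23

Lower bound (one-sided):
t* = 0.846 (one-sided for 80%)
Lower bound = x̄ - t* · s/√n = 48.3 - 0.846 · 11.5/√82 = 47.23

We are 80% confident that μ ≥ 47.23.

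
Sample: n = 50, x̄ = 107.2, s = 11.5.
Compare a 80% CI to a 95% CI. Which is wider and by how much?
95% CI is wider by 2.31

df = 49
80% CI: t* = 1.299, (105.09, 109.31), width = 2 · t* · s/√n = 4.23
95% CI: t* = 2.010, (103.93, 110.47), width = 2 · t* · s/√n = 6.54

The 95% CI is wider by 6.54 - 4.23 = 2.31.
Higher confidence requires a wider interval.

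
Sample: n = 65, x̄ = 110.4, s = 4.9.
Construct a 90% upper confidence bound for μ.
μ ≤ 111.19

Upper bound (one-sided):
t* = 1.295 (one-sided for 90%)
Upper bound = x̄ + t* · s/√n = 110.4 + 1.295 · 4.9/√65 = 111.19

We are 90% confident that μ ≤ 111.19.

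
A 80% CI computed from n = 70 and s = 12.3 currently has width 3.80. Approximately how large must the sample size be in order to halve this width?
n ≈ 280

CI width ∝ 1/√n
To reduce width by factor 2, need √n to grow by 2 → need 2² = 4 times as many samples.

Current: n = 70, width = 3.80
New: n = 280, width ≈ 1.89

Width reduced by factor of 3.80/1.89 = 2.01.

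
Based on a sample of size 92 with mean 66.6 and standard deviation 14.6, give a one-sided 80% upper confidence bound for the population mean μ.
μ ≤ 67.89

Upper bound (one-sided):
t* = 0.846 (one-sided for 80%)
Upper bound = x̄ + t* · s/√n = 66.6 + 0.846 · 14.6/√92 = 67.89

We are 80% confident that μ ≤ 67.89.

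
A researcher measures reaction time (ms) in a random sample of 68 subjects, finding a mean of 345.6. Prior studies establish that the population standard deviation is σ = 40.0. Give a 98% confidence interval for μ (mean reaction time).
(334.32, 356.88)

z-interval (σ known):
z* = 2.326 for 98% confidence

Margin of error = z* · σ/√n = 2.326 · 40.0/√68 = 11.28

CI: (345.6 - 11.28, 345.6 + 11.28) = (334.32, 356.88)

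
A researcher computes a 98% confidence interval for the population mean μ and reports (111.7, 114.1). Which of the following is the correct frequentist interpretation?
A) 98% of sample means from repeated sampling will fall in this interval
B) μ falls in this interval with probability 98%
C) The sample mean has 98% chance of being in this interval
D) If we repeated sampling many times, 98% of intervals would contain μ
D

A) Wrong — coverage applies to intervals containing μ, not to future x̄ values.
B) Wrong — μ is fixed; the randomness lives in the interval, not in μ.
C) Wrong — x̄ is observed and sits in the interval by construction.
D) Correct — this is the frequentist long-run coverage interpretation.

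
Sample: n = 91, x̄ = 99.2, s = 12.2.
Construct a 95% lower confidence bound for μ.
μ ≥ 97.07

Lower bound (one-sided):
t* = 1.662 (one-sided for 95%)
Lower bound = x̄ - t* · s/√n = 99.2 - 1.662 · 12.2/√91 = 97.07

We are 95% confident that μ ≥ 97.07.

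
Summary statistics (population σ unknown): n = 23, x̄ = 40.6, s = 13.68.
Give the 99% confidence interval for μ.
(32.56, 48.64)

t-interval (σ unknown):
df = n - 1 = 22
t* = 2.819 for 99% confidence

Margin of error = t* · s/√n = 2.819 · 13.68/√23 = 8.04

CI: (32.56, 48.64)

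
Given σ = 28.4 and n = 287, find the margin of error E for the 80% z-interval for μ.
Margin of error = 2.15

Margin of error = z* · σ/√n
= 1.282 · 28.4/√287
= 1.282 · 28.4/16.9411
= 2.15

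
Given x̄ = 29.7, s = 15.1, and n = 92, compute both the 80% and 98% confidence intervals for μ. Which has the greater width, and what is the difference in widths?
98% CI is wider by 3.40

df = 91
80% CI: t* = 1.291, (27.67, 31.73), width = 2 · t* · s/√n = 4.06
98% CI: t* = 2.368, (25.97, 33.43), width = 2 · t* · s/√n = 7.46

The 98% CI is wider by 7.46 - 4.06 = 3.40.
Higher confidence requires a wider interval.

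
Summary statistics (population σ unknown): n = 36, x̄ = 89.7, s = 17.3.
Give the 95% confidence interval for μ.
(83.85, 95.55)

t-interval (σ unknown):
df = n - 1 = 35
t* = 2.030 for 95% confidence

Margin of error = t* · s/√n = 2.030 · 17.3/√36 = 5.85

CI: (83.85, 95.55)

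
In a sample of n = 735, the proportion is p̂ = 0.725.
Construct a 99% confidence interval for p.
(0.683, 0.767)

Proportion CI:
SE = √(p̂(1-p̂)/n) = √(0.725 · 0.275 / 735) = 0.01647

z* = 2.576
Margin = z* · SE = 2.576 · 0.01647 = 0.0424

CI: 0.725 ± 0.0424 = (0.683, 0.767)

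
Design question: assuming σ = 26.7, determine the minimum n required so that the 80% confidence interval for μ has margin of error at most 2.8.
n ≥ 150

For margin E ≤ 2.8:
n ≥ (z* · σ / E)²
n ≥ (1.282 · 26.7 / 2.8)²
n ≥ 149.45

Minimum n = 150 (rounding up)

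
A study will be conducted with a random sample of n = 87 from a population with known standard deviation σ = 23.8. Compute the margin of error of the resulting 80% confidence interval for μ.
Margin of error = 3.27

Margin of error = z* · σ/√n
= 1.282 · 23.8/√87
= 1.282 · 23.8/9.3274
= 3.27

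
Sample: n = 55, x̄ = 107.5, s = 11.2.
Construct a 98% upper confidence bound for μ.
μ ≤ 110.68

Upper bound (one-sided):
t* = 2.105 (one-sided for 98%)
Upper bound = x̄ + t* · s/√n = 107.5 + 2.105 · 11.2/√55 = 110.68

We are 98% confident that μ ≤ 110.68.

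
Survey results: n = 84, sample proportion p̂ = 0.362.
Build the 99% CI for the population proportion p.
(0.227, 0.497)

Proportion CI:
SE = √(p̂(1-p̂)/n) = √(0.362 · 0.638 / 84) = 0.05244

z* = 2.576
Margin = z* · SE = 2.576 · 0.05244 = 0.1351

CI: 0.362 ± 0.1351 = (0.227, 0.497)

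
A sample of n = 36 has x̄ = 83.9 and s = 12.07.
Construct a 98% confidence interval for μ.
(79.00, 88.80)

t-interval (σ unknown):
df = n - 1 = 35
t* = 2.438 for 98% confidence

Margin of error = t* · s/√n = 2.438 · 12.07/√36 = 4.90

CI: (79.00, 88.80)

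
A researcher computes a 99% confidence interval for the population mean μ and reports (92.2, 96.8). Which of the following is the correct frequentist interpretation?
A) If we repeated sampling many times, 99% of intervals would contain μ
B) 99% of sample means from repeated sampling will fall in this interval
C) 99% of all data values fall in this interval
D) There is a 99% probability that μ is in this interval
A

A) Correct — this is the frequentist long-run coverage interpretation.
B) Wrong — coverage applies to intervals containing μ, not to future x̄ values.
C) Wrong — a CI is about the parameter μ, not individual data values.
D) Wrong — μ is fixed; the randomness lives in the interval, not in μ.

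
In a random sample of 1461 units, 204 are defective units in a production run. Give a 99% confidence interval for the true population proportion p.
(0.116, 0.163)

Proportion CI:
p̂ = 204/1461 = 0.13963
SE = √(p̂(1-p̂)/n) = √(0.13963 · 0.86037 / 1461) = 0.00907

z* = 2.576
Margin = z* · SE = 2.576 · 0.00907 = 0.0234

CI: 0.13963 ± 0.0234 = (0.116, 0.163)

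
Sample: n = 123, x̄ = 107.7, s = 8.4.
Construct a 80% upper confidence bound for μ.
μ ≤ 108.34

Upper bound (one-sided):
t* = 0.845 (one-sided for 80%)
Upper bound = x̄ + t* · s/√n = 107.7 + 0.845 · 8.4/√123 = 108.34

We are 80% confident that μ ≤ 108.34.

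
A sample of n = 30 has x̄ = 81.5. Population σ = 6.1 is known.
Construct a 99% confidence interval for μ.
(78.63, 84.37)

z-interval (σ known):
z* = 2.576 for 99% confidence

Margin of error = z* · σ/√n = 2.576 · 6.1/√30 = 2.87

CI: (81.5 - 2.87, 81.5 + 2.87) = (78.63, 84.37)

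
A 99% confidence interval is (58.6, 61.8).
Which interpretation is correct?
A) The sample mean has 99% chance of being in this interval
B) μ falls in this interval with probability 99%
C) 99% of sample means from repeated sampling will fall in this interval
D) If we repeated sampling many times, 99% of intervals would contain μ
D

A) Wrong — x̄ is observed and sits in the interval by construction.
B) Wrong — μ is fixed; the randomness lives in the interval, not in μ.
C) Wrong — coverage applies to intervals containing μ, not to future x̄ values.
D) Correct — this is the frequentist long-run coverage interpretation.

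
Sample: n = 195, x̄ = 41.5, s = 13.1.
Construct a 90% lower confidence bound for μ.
μ ≥ 40.29

Lower bound (one-sided):
t* = 1.286 (one-sided for 90%)
Lower bound = x̄ - t* · s/√n = 41.5 - 1.286 · 13.1/√195 = 40.29

We are 90% confident that μ ≥ 40.29.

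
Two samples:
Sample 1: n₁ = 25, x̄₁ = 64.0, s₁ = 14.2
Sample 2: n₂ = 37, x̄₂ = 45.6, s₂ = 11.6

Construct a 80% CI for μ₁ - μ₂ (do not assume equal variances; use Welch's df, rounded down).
(13.95, 22.85)

Difference: x̄₁ - x̄₂ = 18.40
SE = √(s₁²/n₁ + s₂²/n₂) = √(14.2²/25 + 11.6²/37) = 3.4209
df = 44.49 → 44 (Welch–Satterthwaite, rounded down)
t* = 1.301

CI: 18.40 ± 1.301 · 3.4209 = 18.40 ± 4.45 = (13.95, 22.85)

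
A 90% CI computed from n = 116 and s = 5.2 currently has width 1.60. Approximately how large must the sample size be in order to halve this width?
n ≈ 464

CI width ∝ 1/√n
To reduce width by factor 2, need √n to grow by 2 → need 2² = 4 times as many samples.

Current: n = 116, width = 1.60
New: n = 464, width ≈ 0.80

Width reduced by factor of 1.60/0.80 = 2.00.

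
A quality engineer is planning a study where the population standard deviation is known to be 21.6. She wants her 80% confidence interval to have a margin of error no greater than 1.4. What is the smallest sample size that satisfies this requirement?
n ≥ 392

For margin E ≤ 1.4:
n ≥ (z* · σ / E)²
n ≥ (1.282 · 21.6 / 1.4)²
n ≥ 391.23

Minimum n = 392 (rounding up)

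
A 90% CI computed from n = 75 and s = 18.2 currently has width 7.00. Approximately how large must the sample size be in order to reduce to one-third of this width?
n ≈ 675

CI width ∝ 1/√n
To reduce width by factor 3, need √n to grow by 3 → need 3² = 9 times as many samples.

Current: n = 75, width = 7.00
New: n = 675, width ≈ 2.31

Width reduced by factor of 7.00/2.31 = 3.03.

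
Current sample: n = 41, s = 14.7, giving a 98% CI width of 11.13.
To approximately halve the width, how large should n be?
n ≈ 164

CI width ∝ 1/√n
To reduce width by factor 2, need √n to grow by 2 → need 2² = 4 times as many samples.

Current: n = 41, width = 11.13
New: n = 164, width ≈ 5.39

Width reduced by factor of 11.13/5.39 = 2.06.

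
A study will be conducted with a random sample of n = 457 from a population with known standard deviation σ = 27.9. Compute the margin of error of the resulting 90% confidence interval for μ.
Margin of error = 2.15

Margin of error = z* · σ/√n
= 1.645 · 27.9/√457
= 1.645 · 27.9/21.3776
= 2.15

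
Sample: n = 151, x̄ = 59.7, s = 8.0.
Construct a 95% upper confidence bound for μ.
μ ≤ 60.78

Upper bound (one-sided):
t* = 1.655 (one-sided for 95%)
Upper bound = x̄ + t* · s/√n = 59.7 + 1.655 · 8.0/√151 = 60.78

We are 95% confident that μ ≤ 60.78.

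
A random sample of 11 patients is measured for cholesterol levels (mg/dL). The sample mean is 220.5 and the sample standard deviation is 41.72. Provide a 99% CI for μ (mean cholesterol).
(180.64, 260.36)

t-interval (σ unknown):
df = n - 1 = 10
t* = 3.169 for 99% confidence

Margin of error = t* · s/√n = 3.169 · 41.72/√11 = 39.86

CI: (180.64, 260.36)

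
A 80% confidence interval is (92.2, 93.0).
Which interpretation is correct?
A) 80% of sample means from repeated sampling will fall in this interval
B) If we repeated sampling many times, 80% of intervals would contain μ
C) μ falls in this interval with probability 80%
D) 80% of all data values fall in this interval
B

A) Wrong — coverage applies to intervals containing μ, not to future x̄ values.
B) Correct — this is the frequentist long-run coverage interpretation.
C) Wrong — μ is fixed; the randomness lives in the interval, not in μ.
D) Wrong — a CI is about the parameter μ, not individual data values.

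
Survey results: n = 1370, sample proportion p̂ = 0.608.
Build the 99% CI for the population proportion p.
(0.574, 0.642)

Proportion CI:
SE = √(p̂(1-p̂)/n) = √(0.608 · 0.392 / 1370) = 0.01319

z* = 2.576
Margin = z* · SE = 2.576 · 0.01319 = 0.0340

CI: 0.608 ± 0.0340 = (0.574, 0.642)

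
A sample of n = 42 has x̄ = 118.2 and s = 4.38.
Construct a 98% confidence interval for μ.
(116.56, 119.84)

t-interval (σ unknown):
df = n - 1 = 41
t* = 2.421 for 98% confidence

Margin of error = t* · s/√n = 2.421 · 4.38/√42 = 1.64

CI: (116.56, 119.84)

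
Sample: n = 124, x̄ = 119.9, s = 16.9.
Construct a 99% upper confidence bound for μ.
μ ≤ 123.48

Upper bound (one-sided):
t* = 2.357 (one-sided for 99%)
Upper bound = x̄ + t* · s/√n = 119.9 + 2.357 · 16.9/√124 = 123.48

We are 99% confident that μ ≤ 123.48.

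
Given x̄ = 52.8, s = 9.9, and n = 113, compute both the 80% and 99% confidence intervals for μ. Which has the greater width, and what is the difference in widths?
99% CI is wider by 2.48

df = 112
80% CI: t* = 1.289, (51.60, 54.00), width = 2 · t* · s/√n = 2.40
99% CI: t* = 2.620, (50.36, 55.24), width = 2 · t* · s/√n = 4.88

The 99% CI is wider by 4.88 - 2.40 = 2.48.
Higher confidence requires a wider interval.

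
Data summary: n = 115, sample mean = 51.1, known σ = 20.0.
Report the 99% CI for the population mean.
(46.30, 55.90)

z-interval (σ known):
z* = 2.576 for 99% confidence

Margin of error = z* · σ/√n = 2.576 · 20.0/√115 = 4.80

CI: (51.1 - 4.80, 51.1 + 4.80) = (46.30, 55.90)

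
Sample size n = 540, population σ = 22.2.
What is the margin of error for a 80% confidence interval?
Margin of error = 1.22

Margin of error = z* · σ/√n
= 1.282 · 22.2/√540
= 1.282 · 22.2/23.2379
= 1.22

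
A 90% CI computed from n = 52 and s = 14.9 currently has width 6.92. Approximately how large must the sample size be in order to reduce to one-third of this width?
n ≈ 468

CI width ∝ 1/√n
To reduce width by factor 3, need √n to grow by 3 → need 3² = 9 times as many samples.

Current: n = 52, width = 6.92
New: n = 468, width ≈ 2.27

Width reduced by factor of 6.92/2.27 = 3.05.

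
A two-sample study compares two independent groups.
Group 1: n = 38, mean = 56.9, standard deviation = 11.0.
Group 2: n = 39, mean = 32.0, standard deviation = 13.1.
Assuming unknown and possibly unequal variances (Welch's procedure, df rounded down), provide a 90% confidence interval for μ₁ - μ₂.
(20.31, 29.49)

Difference: x̄₁ - x̄₂ = 24.90
SE = √(s₁²/n₁ + s₂²/n₂) = √(11.0²/38 + 13.1²/39) = 2.7540
df = 73.41 → 73 (Welch–Satterthwaite, rounded down)
t* = 1.666

CI: 24.90 ± 1.666 · 2.7540 = 24.90 ± 4.59 = (20.31, 29.49)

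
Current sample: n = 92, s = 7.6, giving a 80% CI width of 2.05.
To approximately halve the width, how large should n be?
n ≈ 368

CI width ∝ 1/√n
To reduce width by factor 2, need √n to grow by 2 → need 2² = 4 times as many samples.

Current: n = 92, width = 2.05
New: n = 368, width ≈ 1.02

Width reduced by factor of 2.05/1.02 = 2.01.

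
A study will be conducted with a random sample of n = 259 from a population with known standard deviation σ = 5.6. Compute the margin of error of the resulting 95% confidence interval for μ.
Margin of error = 0.68

Margin of error = z* · σ/√n
= 1.960 · 5.6/√259
= 1.960 · 5.6/16.0935
= 0.68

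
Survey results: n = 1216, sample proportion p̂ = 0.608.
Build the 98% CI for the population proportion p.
(0.575, 0.641)

Proportion CI:
SE = √(p̂(1-p̂)/n) = √(0.608 · 0.392 / 1216) = 0.01400

z* = 2.326
Margin = z* · SE = 2.326 · 0.01400 = 0.0326

CI: 0.608 ± 0.0326 = (0.575, 0.641)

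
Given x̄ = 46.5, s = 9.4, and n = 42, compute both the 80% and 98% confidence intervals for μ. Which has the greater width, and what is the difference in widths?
98% CI is wider by 3.24

df = 41
80% CI: t* = 1.303, (44.61, 48.39), width = 2 · t* · s/√n = 3.78
98% CI: t* = 2.421, (42.99, 50.01), width = 2 · t* · s/√n = 7.02

The 98% CI is wider by 7.02 - 3.78 = 3.24.
Higher confidence requires a wider interval.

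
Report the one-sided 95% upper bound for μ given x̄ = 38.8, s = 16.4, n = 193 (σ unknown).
μ ≤ 40.75

Upper bound (one-sided):
t* = 1.653 (one-sided for 95%)
Upper bound = x̄ + t* · s/√n = 38.8 + 1.653 · 16.4/√193 = 40.75

We are 95% confident that μ ≤ 40.75.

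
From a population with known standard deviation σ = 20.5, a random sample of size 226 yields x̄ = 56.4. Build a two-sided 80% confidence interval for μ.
(54.65, 58.15)

z-interval (σ known):
z* = 1.282 for 80% confidence

Margin of error = z* · σ/√n = 1.282 · 20.5/√226 = 1.75

CI: (56.4 - 1.75, 56.4 + 1.75) = (54.65, 58.15)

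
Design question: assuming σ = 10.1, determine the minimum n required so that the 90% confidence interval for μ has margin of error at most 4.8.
n ≥ 12

For margin E ≤ 4.8:
n ≥ (z* · σ / E)²
n ≥ (1.645 · 10.1 / 4.8)²
n ≥ 11.98

Minimum n = 12 (rounding up)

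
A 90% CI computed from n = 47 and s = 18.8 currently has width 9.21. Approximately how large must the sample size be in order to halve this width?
n ≈ 188

CI width ∝ 1/√n
To reduce width by factor 2, need √n to grow by 2 → need 2² = 4 times as many samples.

Current: n = 47, width = 9.21
New: n = 188, width ≈ 4.53

Width reduced by factor of 9.21/4.53 = 2.03.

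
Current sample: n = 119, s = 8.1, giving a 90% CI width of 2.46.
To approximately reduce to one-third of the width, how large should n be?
n ≈ 1071

CI width ∝ 1/√n
To reduce width by factor 3, need √n to grow by 3 → need 3² = 9 times as many samples.

Current: n = 119, width = 2.46
New: n = 1071, width ≈ 0.81

Width reduced by factor of 2.46/0.81 = 3.04.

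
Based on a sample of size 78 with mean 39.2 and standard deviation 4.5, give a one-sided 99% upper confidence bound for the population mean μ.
μ ≤ 40.41

Upper bound (one-sided):
t* = 2.376 (one-sided for 99%)
Upper bound = x̄ + t* · s/√n = 39.2 + 2.376 · 4.5/√78 = 40.41

We are 99% confident that μ ≤ 40.41.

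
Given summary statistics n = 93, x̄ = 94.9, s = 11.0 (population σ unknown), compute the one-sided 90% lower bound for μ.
μ ≥ 93.43

Lower bound (one-sided):
t* = 1.291 (one-sided for 90%)
Lower bound = x̄ - t* · s/√n = 94.9 - 1.291 · 11.0/√93 = 93.43

We are 90% confident that μ ≥ 93.43.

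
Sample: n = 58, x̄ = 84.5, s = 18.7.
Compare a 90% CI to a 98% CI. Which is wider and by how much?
98% CI is wider by 3.55

df = 57
90% CI: t* = 1.672, (80.39, 88.61), width = 2 · t* · s/√n = 8.21
98% CI: t* = 2.394, (78.62, 90.38), width = 2 · t* · s/√n = 11.76

The 98% CI is wider by 11.76 - 8.21 = 3.55.
Higher confidence requires a wider interval.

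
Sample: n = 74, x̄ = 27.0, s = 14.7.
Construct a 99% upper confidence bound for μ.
μ ≤ 31.07

Upper bound (one-sided):
t* = 2.379 (one-sided for 99%)
Upper bound = x̄ + t* · s/√n = 27.0 + 2.379 · 14.7/√74 = 31.07

We are 99% confident that μ ≤ 31.07.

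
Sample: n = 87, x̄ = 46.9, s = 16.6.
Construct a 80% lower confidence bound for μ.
μ ≥ 45.39

Lower bound (one-sided):
t* = 0.846 (one-sided for 80%)
Lower bound = x̄ - t* · s/√n = 46.9 - 0.846 · 16.6/√87 = 45.39

We are 80% confident that μ ≥ 45.39.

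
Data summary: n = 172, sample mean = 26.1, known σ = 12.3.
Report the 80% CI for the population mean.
(24.90, 27.30)

z-interval (σ known):
z* = 1.282 for 80% confidence

Margin of error = z* · σ/√n = 1.282 · 12.3/√172 = 1.20

CI: (26.1 - 1.20, 26.1 + 1.20) = (24.90, 27.30)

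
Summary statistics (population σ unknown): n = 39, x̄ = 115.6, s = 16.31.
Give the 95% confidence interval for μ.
(110.31, 120.89)

t-interval (σ unknown):
df = n - 1 = 38
t* = 2.024 for 95% confidence

Margin of error = t* · s/√n = 2.024 · 16.31/√39 = 5.29

CI: (110.31, 120.89)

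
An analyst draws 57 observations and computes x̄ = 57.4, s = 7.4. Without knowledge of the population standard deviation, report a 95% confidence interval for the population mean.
(55.44, 59.36)

t-interval (σ unknown):
df = n - 1 = 56
t* = 2.003 for 95% confidence

Margin of error = t* · s/√n = 2.003 · 7.4/√57 = 1.96

CI: (55.44, 59.36)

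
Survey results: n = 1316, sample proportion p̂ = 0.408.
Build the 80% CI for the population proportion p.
(0.391, 0.425)

Proportion CI:
SE = √(p̂(1-p̂)/n) = √(0.408 · 0.592 / 1316) = 0.01355

z* = 1.282
Margin = z* · SE = 1.282 · 0.01355 = 0.0174

CI: 0.408 ± 0.0174 = (0.391, 0.425)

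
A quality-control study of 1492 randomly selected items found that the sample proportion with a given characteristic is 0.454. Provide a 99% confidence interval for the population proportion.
(0.421, 0.487)

Proportion CI:
SE = √(p̂(1-p̂)/n) = √(0.454 · 0.546 / 1492) = 0.01289

z* = 2.576
Margin = z* · SE = 2.576 · 0.01289 = 0.0332

CI: 0.454 ± 0.0332 = (0.421, 0.487)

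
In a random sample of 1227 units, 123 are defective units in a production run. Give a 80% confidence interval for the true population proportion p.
(0.089, 0.111)

Proportion CI:
p̂ = 123/1227 = 0.10024
SE = √(p̂(1-p̂)/n) = √(0.10024 · 0.89976 / 1227) = 0.00857

z* = 1.282
Margin = z* · SE = 1.282 · 0.00857 = 0.0110

CI: 0.10024 ± 0.0110 = (0.089, 0.111)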